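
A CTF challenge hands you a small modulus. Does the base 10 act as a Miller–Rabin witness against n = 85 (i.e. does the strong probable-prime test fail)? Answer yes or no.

n − 1 = 84 = 2^2 · 21, so s = 2 and d = 21.
x_0 = 10^21 mod 85 = 40.
x_0 is neither 1 nor 84, so continue squaring.
x_1 = 40^2 mod 85 = 70.
Reached i = s−1 = 1 without hitting −1: 10 is a Miller–Rabin witness and 85 is composite.

yes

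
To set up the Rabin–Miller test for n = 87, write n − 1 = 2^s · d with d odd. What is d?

Halving: 86 → 43; 43 is odd.
So 86 = 2^1 · 43.

43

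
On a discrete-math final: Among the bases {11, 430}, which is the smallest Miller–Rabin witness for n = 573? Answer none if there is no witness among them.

n − 1 = 572 = 2^2 · 143, so s = 2 and d = 143.
Base 11: x_0 = 11^143 mod 573 = 275. x_0 is neither 1 nor 572, so continue squaring. x_1 = 275^2 mod 573 = 562. Reached i = s−1 = 1 without hitting −1: 11 is a Miller–Rabin witness and 573 is composite.
Base 430: x_0 = 430^143 mod 573 = 478. x_0 is neither 1 nor 572, so continue squaring. x_1 = 478^2 mod 573 = 430. Reached i = s−1 = 1 without hitting −1: 430 is a Miller–Rabin witness and 573 is composite.
The smallest witness among the given bases is 11.

11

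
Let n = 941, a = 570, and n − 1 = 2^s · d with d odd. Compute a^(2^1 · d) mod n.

n − 1 = 940 = 2^2 · 235, so s = 2 and d = 235.
By repeated squaring, 570^235 ≡ 844 (mod 941).
x_0 = 844.
x_1 = 844^2 mod 941 = 940.

940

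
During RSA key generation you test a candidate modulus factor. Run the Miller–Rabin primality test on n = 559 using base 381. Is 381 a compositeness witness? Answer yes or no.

n − 1 = 558 = 2^1 · 279, so s = 1 and d = 279.
Repeated squaring mod 559: 381^1 ≡ 381, 381^2 ≡ 380, 381^4 ≡ 178, 381^8 ≡ 380, 381^16 ≡ 178, 381^32 ≡ 380, 381^64 ≡ 178, 381^128 ≡ 380, 381^256 ≡ 178.
279 = 256 + 16 + 4 + 2 + 1, so 381^279 ≡ 178·178·178·380·381 ≡ 558 (mod 559).
x_0 = 381^279 mod 559 = 558.
x_0 = 558 ≡ −1, so 381 is not a witness.

no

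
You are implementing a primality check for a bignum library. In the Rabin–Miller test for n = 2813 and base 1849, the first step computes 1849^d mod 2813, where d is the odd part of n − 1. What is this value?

382

n − 1 = 2812 = 2^2 · 703, so s = 2 and d = 703.
Repeated squaring mod 2813: 1849^1 ≡ 1849, 1849^2 ≡ 1006, 1849^4 ≡ 2169, 1849^8 ≡ 1225, 1849^16 ≡ 1296, 1849^32 ≡ 255, 1849^64 ≡ 326, 1849^128 ≡ 2195, 1849^256 ≡ 2169, 1849^512 ≡ 1225.
703 = 512 + 128 + 32 + 16 + 8 + 4 + 2 + 1, so 1849^703 ≡ 1225·2195·255·1296·1225·2169·1006·1849 ≡ 382 (mod 2813).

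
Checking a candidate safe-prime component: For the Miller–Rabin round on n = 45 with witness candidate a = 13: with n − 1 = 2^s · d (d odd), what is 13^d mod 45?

n − 1 = 44 = 2^2 · 11, so s = 2 and d = 11.
13^11 mod 45 = 7.

7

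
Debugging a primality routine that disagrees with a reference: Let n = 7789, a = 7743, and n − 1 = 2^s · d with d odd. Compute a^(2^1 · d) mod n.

n − 1 = 7788 = 2^2 · 1947, so s = 2 and d = 1947.
x_0 = 7743^1947 mod 7789 = 1.
x_1 = 1^2 mod 7789 = 1.

1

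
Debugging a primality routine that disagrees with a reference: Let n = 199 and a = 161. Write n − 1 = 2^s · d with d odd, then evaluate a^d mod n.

n − 1 = 198 = 2^1 · 99, so s = 1 and d = 99.
Repeated squaring mod 199: 161^1 ≡ 161, 161^2 ≡ 51, 161^4 ≡ 14, 161^8 ≡ 196, 161^16 ≡ 9, 161^32 ≡ 81, 161^64 ≡ 193.
99 = 64 + 32 + 2 + 1, so 161^99 ≡ 193·81·51·161 ≡ 1 (mod 199).

1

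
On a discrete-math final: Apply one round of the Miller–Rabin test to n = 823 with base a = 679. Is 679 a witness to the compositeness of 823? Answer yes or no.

no

n − 1 = 822 = 2^1 · 411, so s = 1 and d = 411.
x_0 = 679^411 mod 823 = 822.
x_0 = 822 ≡ −1, so 679 is not a witness.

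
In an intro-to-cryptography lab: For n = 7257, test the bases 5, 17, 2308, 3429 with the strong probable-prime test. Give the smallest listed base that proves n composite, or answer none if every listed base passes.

n − 1 = 7256 = 2^3 · 907, so s = 3 and d = 907.
Base 5: x_0 = 5^907 mod 7257 = 635. x_0 is neither 1 nor 7256, so continue squaring. x_1 = 635^2 mod 7257 = 4090. x_2 = 4090^2 mod 7257 = 715. Reached i = s−1 = 2 without hitting −1: 5 is a Miller–Rabin witness and 7257 is composite.
Base 17: x_0 = 17^907 mod 7257 = 1709. x_0 is neither 1 nor 7256, so continue squaring. x_1 = 1709^2 mod 7257 = 3367. x_2 = 3367^2 mod 7257 = 1255. Reached i = s−1 = 2 without hitting −1: 17 is a Miller–Rabin witness and 7257 is composite.
Base 2308: x_0 = 2308^907 mod 7257 = 265. x_0 is neither 1 nor 7256, so continue squaring. x_1 = 265^2 mod 7257 = 4912. x_2 = 4912^2 mod 7257 = 5476. Reached i = s−1 = 2 without hitting −1: 2308 is a Miller–Rabin witness and 7257 is composite.
Base 3429: x_0 = 3429^907 mod 7257 = 4749. x_0 is neither 1 nor 7256, so continue squaring. x_1 = 4749^2 mod 7257 = 5502. x_2 = 5502^2 mod 7257 = 3057. Reached i = s−1 = 2 without hitting −1: 3429 is a Miller–Rabin witness and 7257 is composite.
The smallest witness among the given bases is 5.

5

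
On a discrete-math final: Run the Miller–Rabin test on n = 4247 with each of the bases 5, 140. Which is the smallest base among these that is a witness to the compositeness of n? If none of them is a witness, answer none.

n − 1 = 4246 = 2^1 · 2123, so s = 1 and d = 2123.
Base 5: x_0 = 5^2123 mod 4247 = 862. x_0 ∉ {1, 4246} and s = 1, so 5 is a Miller–Rabin witness and 4247 is composite.
Base 140: x_0 = 140^2123 mod 4247 = 2391. x_0 ∉ {1, 4246} and s = 1, so 140 is a Miller–Rabin witness and 4247 is composite.
The smallest witness among the given bases is 5.

5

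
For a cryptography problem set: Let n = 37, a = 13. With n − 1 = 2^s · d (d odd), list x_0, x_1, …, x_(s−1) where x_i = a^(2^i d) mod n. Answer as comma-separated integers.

n − 1 = 36 = 2^2 · 9, so s = 2 and d = 9.
x_0 = 13^9 mod 37 = 6.
x_1 = 6^2 mod 37 = 36.

6, 36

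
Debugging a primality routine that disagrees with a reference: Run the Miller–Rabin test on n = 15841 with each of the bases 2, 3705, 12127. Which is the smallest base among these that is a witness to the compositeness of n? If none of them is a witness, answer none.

n − 1 = 15840 = 2^5 · 495, so s = 5 and d = 495.
Base 2: x_0 = 2^495 mod 15841 = 1. x_0 = 1, so 2 is not a witness.
Base 3705: x_0 = 3705^495 mod 15841 = 1. x_0 = 1, so 3705 is not a witness.
Base 12127: x_0 = 12127^495 mod 15841 = 15840. x_0 = 15840 ≡ −1, so 12127 is not a witness.
No listed base is a witness for 15841.

none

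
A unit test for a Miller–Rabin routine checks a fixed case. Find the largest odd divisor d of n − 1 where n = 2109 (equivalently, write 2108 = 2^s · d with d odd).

Halving: 2108 → 1054 → 527; 527 is odd.
So 2108 = 2^2 · 527.

527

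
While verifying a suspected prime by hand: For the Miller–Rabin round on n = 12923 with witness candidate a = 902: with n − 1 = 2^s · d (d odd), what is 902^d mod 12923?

n − 1 = 12922 = 2^1 · 6461, so s = 1 and d = 6461.
902^6461 mod 12923 = 1.

1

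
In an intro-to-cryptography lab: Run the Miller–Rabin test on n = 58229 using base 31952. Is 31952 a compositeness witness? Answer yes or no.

n − 1 = 58228 = 2^2 · 14557, so s = 2 and d = 14557.
x_0 = 31952^14557 mod 58229 = 58228.
x_0 = 58228 ≡ −1, so 31952 is not a witness.

no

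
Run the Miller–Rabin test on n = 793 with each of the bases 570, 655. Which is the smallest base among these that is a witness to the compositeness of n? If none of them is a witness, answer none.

655

n − 1 = 792 = 2^3 · 99, so s = 3 and d = 99.
Base 570: x_0 = 570^99 mod 793 = 538. x_0 is neither 1 nor 792, so continue squaring. x_1 = 538^2 mod 793 = 792. x_1 ≡ −1, so 570 is not a witness.
Base 655: x_0 = 655^99 mod 793 = 125. x_0 is neither 1 nor 792, so continue squaring. x_1 = 125^2 mod 793 = 558. x_2 = 558^2 mod 793 = 508. Reached i = s−1 = 2 without hitting −1: 655 is a Miller–Rabin witness and 793 is composite.
The smallest witness among the given bases is 655.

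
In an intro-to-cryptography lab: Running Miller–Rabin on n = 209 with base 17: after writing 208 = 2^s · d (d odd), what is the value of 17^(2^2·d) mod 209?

157

n − 1 = 208 = 2^4 · 13, so s = 4 and d = 13.
By repeated squaring, 17^13 ≡ 73 (mod 209).
x_0 = 73.
x_1 = 73^2 mod 209 = 104.
x_2 = 104^2 mod 209 = 157.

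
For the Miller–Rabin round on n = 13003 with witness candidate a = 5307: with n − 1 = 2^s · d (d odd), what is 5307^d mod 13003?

13002

n − 1 = 13002 = 2^1 · 6501, so s = 1 and d = 6501.
5307^6501 mod 13003 = 13002.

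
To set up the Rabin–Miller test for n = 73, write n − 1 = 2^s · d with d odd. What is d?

Halving: 72 → 36 → 18 → 9; 9 is odd.
So 72 = 2^3 · 9.

9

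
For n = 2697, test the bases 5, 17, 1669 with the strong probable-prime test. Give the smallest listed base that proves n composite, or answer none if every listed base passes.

n − 1 = 2696 = 2^3 · 337, so s = 3 and d = 337.
Base 5: x_0 = 5^337 mod 2697 = 5. x_0 is neither 1 nor 2696, so continue squaring. x_1 = 5^2 mod 2697 = 25. x_2 = 25^2 mod 2697 = 625. Reached i = s−1 = 2 without hitting −1: 5 is a Miller–Rabin witness and 2697 is composite.
Base 17: x_0 = 17^337 mod 2697 = 539. x_0 is neither 1 nor 2696, so continue squaring. x_1 = 539^2 mod 2697 = 1942. x_2 = 1942^2 mod 2697 = 958. Reached i = s−1 = 2 without hitting −1: 17 is a Miller–Rabin witness and 2697 is composite.
Base 1669: x_0 = 1669^337 mod 2697 = 1669. x_0 is neither 1 nor 2696, so continue squaring. x_1 = 1669^2 mod 2697 = 2257. x_2 = 2257^2 mod 2697 = 2113. Reached i = s−1 = 2 without hitting −1: 1669 is a Miller–Rabin witness and 2697 is composite.
The smallest witness among the given bases is 5.

5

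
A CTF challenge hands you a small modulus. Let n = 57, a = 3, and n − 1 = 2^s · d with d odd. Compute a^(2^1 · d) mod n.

42

n − 1 = 56 = 2^3 · 7, so s = 3 and d = 7.
x_0 = 3^7 mod 57 = 21.
x_1 = 21^2 mod 57 = 42.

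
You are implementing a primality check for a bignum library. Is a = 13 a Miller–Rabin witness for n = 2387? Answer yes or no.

n − 1 = 2386 = 2^1 · 1193, so s = 1 and d = 1193.
x_0 = 13^1193 mod 2387 = 272.
x_0 ∉ {1, 2386} and s = 1, so 13 is a Miller–Rabin witness and 2387 is composite.

yes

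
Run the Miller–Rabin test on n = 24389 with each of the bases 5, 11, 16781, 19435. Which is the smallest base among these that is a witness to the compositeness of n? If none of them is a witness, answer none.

5

n − 1 = 24388 = 2^2 · 6097, so s = 2 and d = 6097.
Base 5: x_0 = 5^6097 mod 24389 = 2435. x_0 is neither 1 nor 24388, so continue squaring. x_1 = 2435^2 mod 24389 = 2698. Reached i = s−1 = 1 without hitting −1: 5 is a Miller–Rabin witness and 24389 is composite.
Base 11: x_0 = 11^6097 mod 24389 = 14778. x_0 is neither 1 nor 24388, so continue squaring. x_1 = 14778^2 mod 24389 = 10178. Reached i = s−1 = 1 without hitting −1: 11 is a Miller–Rabin witness and 24389 is composite.
Base 16781: x_0 = 16781^6097 mod 24389 = 24319. x_0 is neither 1 nor 24388, so continue squaring. x_1 = 24319^2 mod 24389 = 4900. Reached i = s−1 = 1 without hitting −1: 16781 is a Miller–Rabin witness and 24389 is composite.
Base 19435: x_0 = 19435^6097 mod 24389 = 24011. x_0 is neither 1 nor 24388, so continue squaring. x_1 = 24011^2 mod 24389 = 20939. Reached i = s−1 = 1 without hitting −1: 19435 is a Miller–Rabin witness and 24389 is composite.
The smallest witness among the given bases is 5.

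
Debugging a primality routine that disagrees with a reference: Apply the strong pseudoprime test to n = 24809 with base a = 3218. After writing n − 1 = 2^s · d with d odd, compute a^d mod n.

n − 1 = 24808 = 2^3 · 3101, so s = 3 and d = 3101.
Repeated squaring mod 24809: 3218^1 ≡ 3218, 3218^2 ≡ 10171, 3218^4 ≡ 20520, 3218^8 ≡ 12052, 3218^16 ≡ 18818, 3218^32 ≡ 18267, 3218^64 ≡ 2239, 3218^128 ≡ 1703, 3218^256 ≡ 22365, 3218^512 ≡ 18976, 3218^1024 ≡ 10750, 3218^2048 ≡ 2178.
3101 = 2048 + 1024 + 16 + 8 + 4 + 1, so 3218^3101 ≡ 2178·10750·18818·12052·20520·3218 ≡ 20688 (mod 24809).

20688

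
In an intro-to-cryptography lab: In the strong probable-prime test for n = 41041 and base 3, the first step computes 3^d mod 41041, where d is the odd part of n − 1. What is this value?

24597

n − 1 = 41040 = 2^4 · 2565, so s = 4 and d = 2565.
Repeated squaring mod 41041: 3^1 ≡ 3, 3^2 ≡ 9, 3^4 ≡ 81, 3^8 ≡ 6561, 3^16 ≡ 35753, 3^32 ≡ 14023, 3^64 ≡ 17098, 3^128 ≡ 6561, 3^256 ≡ 35753, 3^512 ≡ 14023, 3^1024 ≡ 17098, 3^2048 ≡ 6561.
2565 = 2048 + 512 + 4 + 1, so 3^2565 ≡ 6561·14023·81·3 ≡ 24597 (mod 41041).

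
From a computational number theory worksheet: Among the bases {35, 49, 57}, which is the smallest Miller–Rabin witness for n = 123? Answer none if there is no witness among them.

n − 1 = 122 = 2^1 · 61, so s = 1 and d = 61.
Base 35: x_0 = 35^61 mod 123 = 47. x_0 ∉ {1, 122} and s = 1, so 35 is a Miller–Rabin witness and 123 is composite.
Base 49: x_0 = 49^61 mod 123 = 49. x_0 ∉ {1, 122} and s = 1, so 49 is a Miller–Rabin witness and 123 is composite.
Base 57: x_0 = 57^61 mod 123 = 57. x_0 ∉ {1, 122} and s = 1, so 57 is a Miller–Rabin witness and 123 is composite.
The smallest witness among the given bases is 35.

35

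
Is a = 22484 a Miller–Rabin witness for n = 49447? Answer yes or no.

n − 1 = 49446 = 2^1 · 24723, so s = 1 and d = 24723.
Repeated squaring mod 49447: 22484^1 ≡ 22484, 22484^2 ≡ 33575, 22484^4 ≡ 37366, 22484^8 ≡ 32464, 22484^16 ≡ 47385, 22484^32 ≡ 48849, 22484^64 ≡ 11475, 22484^128 ≡ 47711, 22484^256 ≡ 46876, 22484^512 ≡ 33590, 22484^1024 ≡ 6454, 22484^2048 ≡ 19742, 22484^4096 ≡ 5310, 22484^8192 ≡ 11310, 22484^16384 ≡ 46158.
24723 = 16384 + 8192 + 128 + 16 + 2 + 1, so 22484^24723 ≡ 46158·11310·47711·47385·33575·22484 ≡ 37692 (mod 49447).
x_0 = 22484^24723 mod 49447 = 37692.
x_0 ∉ {1, 49446} and s = 1, so 22484 is a Miller–Rabin witness and 49447 is composite.

yes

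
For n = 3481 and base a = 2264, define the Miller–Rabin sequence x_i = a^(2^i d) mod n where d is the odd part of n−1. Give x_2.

3128

n − 1 = 3480 = 2^3 · 435, so s = 3 and d = 435.
x_0 = 2264^435 mod 3481 = 1653.
x_1 = 1653^2 mod 3481 = 3305.
x_2 = 3305^2 mod 3481 = 3128.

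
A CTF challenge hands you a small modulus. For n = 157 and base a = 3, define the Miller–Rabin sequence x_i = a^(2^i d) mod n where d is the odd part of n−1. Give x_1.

1

n − 1 = 156 = 2^2 · 39, so s = 2 and d = 39.
Repeated squaring mod 157: 3^1 ≡ 3, 3^2 ≡ 9, 3^4 ≡ 81, 3^8 ≡ 124, 3^16 ≡ 147, 3^32 ≡ 100.
39 = 32 + 4 + 2 + 1, so 3^39 ≡ 100·81·9·3 ≡ 156 (mod 157).
x_0 = 156.
x_1 = 156^2 mod 157 = 1.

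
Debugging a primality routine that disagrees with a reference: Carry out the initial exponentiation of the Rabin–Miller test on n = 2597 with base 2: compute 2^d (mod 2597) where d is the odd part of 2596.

n − 1 = 2596 = 2^2 · 649, so s = 2 and d = 649.
Repeated squaring mod 2597: 2^1 ≡ 2, 2^2 ≡ 4, 2^4 ≡ 16, 2^8 ≡ 256, 2^16 ≡ 611, 2^32 ≡ 1950, 2^64 ≡ 492, 2^128 ≡ 543, 2^256 ≡ 1388, 2^512 ≡ 2167.
649 = 512 + 128 + 8 + 1, so 2^649 ≡ 2167·543·256·2 ≡ 821 (mod 2597).

821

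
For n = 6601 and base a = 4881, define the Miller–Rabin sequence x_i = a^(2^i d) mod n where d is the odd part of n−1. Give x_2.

n − 1 = 6600 = 2^3 · 825, so s = 3 and d = 825.
x_0 = 4881^825 mod 6601 = 3886.
x_1 = 3886^2 mod 6601 = 4509.
x_2 = 4509^2 mod 6601 = 1.

1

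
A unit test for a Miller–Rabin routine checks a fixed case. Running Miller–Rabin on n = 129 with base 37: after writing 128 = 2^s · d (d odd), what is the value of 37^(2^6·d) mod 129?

n − 1 = 128 = 2^7 · 1, so s = 7 and d = 1.
x_0 = 37^1 mod 129 = 37.
x_1 = 37^2 mod 129 = 79.
x_2 = 79^2 mod 129 = 49.
x_3 = 49^2 mod 129 = 79.
x_4 = 79^2 mod 129 = 49.
x_5 = 49^2 mod 129 = 79.
x_6 = 79^2 mod 129 = 49.

49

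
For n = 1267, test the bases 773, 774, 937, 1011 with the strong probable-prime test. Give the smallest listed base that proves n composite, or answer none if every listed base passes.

n − 1 = 1266 = 2^1 · 633, so s = 1 and d = 633.
Base 773: x_0 = 773^633 mod 1267 = 1266. x_0 = 1266 ≡ −1, so 773 is not a witness.
Base 774: x_0 = 774^633 mod 1267 = 71. x_0 ∉ {1, 1266} and s = 1, so 774 is a Miller–Rabin witness and 1267 is composite.
Base 937: x_0 = 937^633 mod 1267 = 174. x_0 ∉ {1, 1266} and s = 1, so 937 is a Miller–Rabin witness and 1267 is composite.
Base 1011: x_0 = 1011^633 mod 1267 = 398. x_0 ∉ {1, 1266} and s = 1, so 1011 is a Miller–Rabin witness and 1267 is composite.
The smallest witness among the given bases is 774.

774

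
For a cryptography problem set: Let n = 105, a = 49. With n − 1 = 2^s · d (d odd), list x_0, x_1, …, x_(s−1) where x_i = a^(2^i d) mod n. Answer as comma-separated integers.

n − 1 = 104 = 2^3 · 13, so s = 3 and d = 13.
x_0 = 49^13 mod 105 = 49.
x_1 = 49^2 mod 105 = 91.
x_2 = 91^2 mod 105 = 91.

49, 91, 91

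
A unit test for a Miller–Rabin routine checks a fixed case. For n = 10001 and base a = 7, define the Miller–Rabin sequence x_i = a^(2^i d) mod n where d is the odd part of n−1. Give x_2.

n − 1 = 10000 = 2^4 · 625, so s = 4 and d = 625.
x_0 = 7^625 mod 10001 = 7818.
x_1 = 7818^2 mod 10001 = 5013.
x_2 = 5013^2 mod 10001 = 7657.

7657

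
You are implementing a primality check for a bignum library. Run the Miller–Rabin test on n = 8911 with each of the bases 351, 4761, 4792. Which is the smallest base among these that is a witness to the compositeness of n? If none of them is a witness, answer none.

n − 1 = 8910 = 2^1 · 4455, so s = 1 and d = 4455.
Base 351: x_0 = 351^4455 mod 8911 = 1. x_0 = 1, so 351 is not a witness.
Base 4761: x_0 = 4761^4455 mod 8911 = 1. x_0 = 1, so 4761 is not a witness.
Base 4792: x_0 = 4792^4455 mod 8911 = 1. x_0 = 1, so 4792 is not a witness.
No listed base is a witness for 8911.

none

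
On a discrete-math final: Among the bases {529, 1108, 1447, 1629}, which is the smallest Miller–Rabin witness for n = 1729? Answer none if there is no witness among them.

n − 1 = 1728 = 2^6 · 27, so s = 6 and d = 27.
Base 529: x_0 = 529^27 mod 1729 = 1. x_0 = 1, so 529 is not a witness.
Base 1108: x_0 = 1108^27 mod 1729 = 1. x_0 = 1, so 1108 is not a witness.
Base 1447: x_0 = 1447^27 mod 1729 = 1728. x_0 = 1728 ≡ −1, so 1447 is not a witness.
Base 1629: x_0 = 1629^27 mod 1729 = 1728. x_0 = 1728 ≡ −1, so 1629 is not a witness.
No listed base is a witness for 1729.

none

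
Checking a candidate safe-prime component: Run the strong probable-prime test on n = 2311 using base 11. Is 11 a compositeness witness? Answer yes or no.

no

n − 1 = 2310 = 2^1 · 1155, so s = 1 and d = 1155.
x_0 = 11^1155 mod 2311 = 2310.
x_0 = 2310 ≡ −1, so 11 is not a witness.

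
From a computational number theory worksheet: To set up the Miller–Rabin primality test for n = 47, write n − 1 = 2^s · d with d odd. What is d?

23

Halving: 46 → 23; 23 is odd.
So 46 = 2^1 · 23.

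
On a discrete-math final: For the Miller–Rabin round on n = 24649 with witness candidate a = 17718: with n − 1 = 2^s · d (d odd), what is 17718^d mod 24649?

n − 1 = 24648 = 2^3 · 3081, so s = 3 and d = 3081.
Repeated squaring mod 24649: 17718^1 ≡ 17718, 17718^2 ≡ 22509, 17718^4 ≡ 19535, 17718^8 ≡ 407, 17718^16 ≡ 17755, 17718^32 ≡ 3964, 17718^64 ≡ 11883, 17718^128 ≡ 16217, 17718^256 ≡ 10908, 17718^512 ≡ 3741, 17718^1024 ≡ 19098, 17718^2048 ≡ 2351.
3081 = 2048 + 1024 + 8 + 1, so 17718^3081 ≡ 2351·19098·407·17718 ≡ 14943 (mod 24649).

14943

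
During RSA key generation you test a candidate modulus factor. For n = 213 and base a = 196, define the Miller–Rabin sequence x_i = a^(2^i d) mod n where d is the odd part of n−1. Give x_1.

n − 1 = 212 = 2^2 · 53, so s = 2 and d = 53.
x_0 = 196^53 mod 213 = 199.
x_1 = 199^2 mod 213 = 196.

196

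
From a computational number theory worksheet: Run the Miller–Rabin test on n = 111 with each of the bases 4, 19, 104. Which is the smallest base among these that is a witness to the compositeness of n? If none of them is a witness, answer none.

4

n − 1 = 110 = 2^1 · 55, so s = 1 and d = 55.
Base 4: x_0 = 4^55 mod 111 = 4. x_0 ∉ {1, 110} and s = 1, so 4 is a Miller–Rabin witness and 111 is composite.
Base 19: x_0 = 19^55 mod 111 = 55. x_0 ∉ {1, 110} and s = 1, so 19 is a Miller–Rabin witness and 111 is composite.
Base 104: x_0 = 104^55 mod 111 = 104. x_0 ∉ {1, 110} and s = 1, so 104 is a Miller–Rabin witness and 111 is composite.
The smallest witness among the given bases is 4.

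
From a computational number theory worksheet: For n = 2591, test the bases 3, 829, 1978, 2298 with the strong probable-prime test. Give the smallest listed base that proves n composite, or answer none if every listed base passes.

n − 1 = 2590 = 2^1 · 1295, so s = 1 and d = 1295.
Base 3: x_0 = 3^1295 mod 2591 = 1. x_0 = 1, so 3 is not a witness.
Base 829: x_0 = 829^1295 mod 2591 = 2590. x_0 = 2590 ≡ −1, so 829 is not a witness.
Base 1978: x_0 = 1978^1295 mod 2591 = 2590. x_0 = 2590 ≡ −1, so 1978 is not a witness.
Base 2298: x_0 = 2298^1295 mod 2591 = 2590. x_0 = 2590 ≡ −1, so 2298 is not a witness.
No listed base is a witness for 2591.

none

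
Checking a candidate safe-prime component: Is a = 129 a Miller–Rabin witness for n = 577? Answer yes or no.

n − 1 = 576 = 2^6 · 9, so s = 6 and d = 9.
Repeated squaring mod 577: 129^1 ≡ 129, 129^2 ≡ 485, 129^4 ≡ 386, 129^8 ≡ 130.
9 = 8 + 1, so 129^9 ≡ 130·129 ≡ 37 (mod 577).
x_0 = 129^9 mod 577 = 37.
x_0 is neither 1 nor 576, so continue squaring.
x_1 = 37^2 mod 577 = 215.
x_2 = 215^2 mod 577 = 65.
x_3 = 65^2 mod 577 = 186.
x_4 = 186^2 mod 577 = 553.
x_5 = 553^2 mod 577 = 576.
x_5 ≡ −1, so 129 is not a witness.

no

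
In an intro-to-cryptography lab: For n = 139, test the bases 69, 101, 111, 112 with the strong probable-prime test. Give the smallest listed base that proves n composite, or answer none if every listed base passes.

n − 1 = 138 = 2^1 · 69, so s = 1 and d = 69.
Base 69: x_0 = 69^69 mod 139 = 1. x_0 = 1, so 69 is not a witness.
Base 101: x_0 = 101^69 mod 139 = 138. x_0 = 138 ≡ −1, so 101 is not a witness.
Base 111: x_0 = 111^69 mod 139 = 138. x_0 = 138 ≡ −1, so 111 is not a witness.
Base 112: x_0 = 112^69 mod 139 = 1. x_0 = 1, so 112 is not a witness.
No listed base is a witness for 139.

none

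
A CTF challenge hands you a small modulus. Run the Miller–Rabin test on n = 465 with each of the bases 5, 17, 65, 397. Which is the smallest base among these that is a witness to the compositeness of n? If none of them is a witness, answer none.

n − 1 = 464 = 2^4 · 29, so s = 4 and d = 29.
Base 5: x_0 = 5^29 mod 465 = 335. x_0 is neither 1 nor 464, so continue squaring. x_1 = 335^2 mod 465 = 160. x_2 = 160^2 mod 465 = 25. x_3 = 25^2 mod 465 = 160. Reached i = s−1 = 3 without hitting −1: 5 is a Miller–Rabin witness and 465 is composite.
Base 17: x_0 = 17^29 mod 465 = 197. x_0 is neither 1 nor 464, so continue squaring. x_1 = 197^2 mod 465 = 214. x_2 = 214^2 mod 465 = 226. x_3 = 226^2 mod 465 = 391. Reached i = s−1 = 3 without hitting −1: 17 is a Miller–Rabin witness and 465 is composite.
Base 65: x_0 = 65^29 mod 465 = 455. x_0 is neither 1 nor 464, so continue squaring. x_1 = 455^2 mod 465 = 100. x_2 = 100^2 mod 465 = 235. x_3 = 235^2 mod 465 = 355. Reached i = s−1 = 3 without hitting −1: 65 is a Miller–Rabin witness and 465 is composite.
Base 397: x_0 = 397^29 mod 465 = 67. x_0 is neither 1 nor 464, so continue squaring. x_1 = 67^2 mod 465 = 304. x_2 = 304^2 mod 465 = 346. x_3 = 346^2 mod 465 = 211. Reached i = s−1 = 3 without hitting −1: 397 is a Miller–Rabin witness and 465 is composite.
The smallest witness among the given bases is 5.

5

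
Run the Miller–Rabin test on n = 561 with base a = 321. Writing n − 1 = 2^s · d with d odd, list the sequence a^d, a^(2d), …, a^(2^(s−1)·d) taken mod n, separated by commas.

n − 1 = 560 = 2^4 · 35, so s = 4 and d = 35.
x_0 = 321^35 mod 561 = 417.
x_1 = 417^2 mod 561 = 540.
x_2 = 540^2 mod 561 = 441.
x_3 = 441^2 mod 561 = 375.

417, 540, 441, 375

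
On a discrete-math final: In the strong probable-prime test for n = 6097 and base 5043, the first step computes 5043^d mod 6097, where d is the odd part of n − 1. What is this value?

5368

n − 1 = 6096 = 2^4 · 381, so s = 4 and d = 381.
5043^381 mod 6097 = 5368.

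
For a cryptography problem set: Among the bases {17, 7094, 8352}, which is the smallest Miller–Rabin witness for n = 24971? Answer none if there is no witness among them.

none

n − 1 = 24970 = 2^1 · 12485, so s = 1 and d = 12485.
Base 17: x_0 = 17^12485 mod 24971 = 1. x_0 = 1, so 17 is not a witness.
Base 7094: x_0 = 7094^12485 mod 24971 = 24970. x_0 = 24970 ≡ −1, so 7094 is not a witness.
Base 8352: x_0 = 8352^12485 mod 24971 = 1. x_0 = 1, so 8352 is not a witness.
No listed base is a witness for 24971.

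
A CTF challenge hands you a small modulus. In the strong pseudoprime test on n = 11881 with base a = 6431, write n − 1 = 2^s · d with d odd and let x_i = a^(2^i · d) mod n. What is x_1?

n − 1 = 11880 = 2^3 · 1485, so s = 3 and d = 1485.
x_0 = 6431^1485 mod 11881 = 0.
x_1 = 0^2 mod 11881 = 0.

0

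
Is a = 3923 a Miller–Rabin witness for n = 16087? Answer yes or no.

n − 1 = 16086 = 2^1 · 8043, so s = 1 and d = 8043.
Repeated squaring mod 16087: 3923^1 ≡ 3923, 3923^2 ≡ 10757, 3923^4 ≡ 15345, 3923^8 ≡ 3606, 3923^16 ≡ 4940, 3923^32 ≡ 15708, 3923^64 ≡ 14945, 3923^128 ≡ 1117, 3923^256 ≡ 8990, 3923^512 ≡ 15099, 3923^1024 ≡ 10924, 3923^2048 ≡ 410, 3923^4096 ≡ 7230.
8043 = 4096 + 2048 + 1024 + 512 + 256 + 64 + 32 + 8 + 2 + 1, so 3923^8043 ≡ 7230·410·10924·15099·8990·14945·15708·3606·10757·3923 ≡ 16086 (mod 16087).
x_0 = 3923^8043 mod 16087 = 16086.
x_0 = 16086 ≡ −1, so 3923 is not a witness.

no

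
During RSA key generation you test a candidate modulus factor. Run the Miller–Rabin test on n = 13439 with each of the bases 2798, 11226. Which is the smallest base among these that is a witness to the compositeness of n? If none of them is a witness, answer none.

n − 1 = 13438 = 2^1 · 6719, so s = 1 and d = 6719.
Base 2798: x_0 = 2798^6719 mod 13439 = 11648. x_0 ∉ {1, 13438} and s = 1, so 2798 is a Miller–Rabin witness and 13439 is composite.
Base 11226: x_0 = 11226^6719 mod 13439 = 7528. x_0 ∉ {1, 13438} and s = 1, so 11226 is a Miller–Rabin witness and 13439 is composite.
The smallest witness among the given bases is 2798.

2798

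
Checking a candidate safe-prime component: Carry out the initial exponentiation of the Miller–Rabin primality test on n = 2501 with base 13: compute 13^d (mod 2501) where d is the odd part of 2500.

n − 1 = 2500 = 2^2 · 625, so s = 2 and d = 625.
Repeated squaring mod 2501: 13^1 ≡ 13, 13^2 ≡ 169, 13^4 ≡ 1050, 13^8 ≡ 2060, 13^16 ≡ 1904, 13^32 ≡ 1267, 13^64 ≡ 2148, 13^128 ≡ 2060, 13^256 ≡ 1904, 13^512 ≡ 1267.
625 = 512 + 64 + 32 + 16 + 1, so 13^625 ≡ 1267·2148·1267·1904·13 ≡ 1233 (mod 2501).

1233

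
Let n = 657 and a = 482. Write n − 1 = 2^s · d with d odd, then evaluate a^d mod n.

n − 1 = 656 = 2^4 · 41, so s = 4 and d = 41.
482^41 mod 657 = 47.

47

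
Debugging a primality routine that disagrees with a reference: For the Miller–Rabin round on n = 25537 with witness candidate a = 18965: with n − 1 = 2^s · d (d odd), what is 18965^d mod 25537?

10664

n − 1 = 25536 = 2^6 · 399, so s = 6 and d = 399.
18965^399 mod 25537 = 10664.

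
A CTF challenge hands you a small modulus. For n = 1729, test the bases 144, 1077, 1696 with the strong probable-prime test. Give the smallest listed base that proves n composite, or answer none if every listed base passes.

n − 1 = 1728 = 2^6 · 27, so s = 6 and d = 27.
Base 144: x_0 = 144^27 mod 1729 = 1. x_0 = 1, so 144 is not a witness.
Base 1077: x_0 = 1077^27 mod 1729 = 265. x_0 is neither 1 nor 1728, so continue squaring. x_1 = 265^2 mod 1729 = 1065. x_2 = 1065^2 mod 1729 = 1. x_2 = 1 but x_1 ≠ ±1, a nontrivial square root of 1 — 1077 is a witness and 1729 is composite.
Base 1696: x_0 = 1696^27 mod 1729 = 1464. x_0 is neither 1 nor 1728, so continue squaring. x_1 = 1464^2 mod 1729 = 1065. x_2 = 1065^2 mod 1729 = 1. x_2 = 1 but x_1 ≠ ±1, a nontrivial square root of 1 — 1696 is a witness and 1729 is composite.
The smallest witness among the given bases is 1077.

1077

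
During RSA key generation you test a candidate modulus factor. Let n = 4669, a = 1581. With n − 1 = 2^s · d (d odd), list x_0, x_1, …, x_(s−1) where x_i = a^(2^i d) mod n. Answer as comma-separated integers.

454, 680

n − 1 = 4668 = 2^2 · 1167, so s = 2 and d = 1167.
x_0 = 1581^1167 mod 4669 = 454.
x_1 = 454^2 mod 4669 = 680.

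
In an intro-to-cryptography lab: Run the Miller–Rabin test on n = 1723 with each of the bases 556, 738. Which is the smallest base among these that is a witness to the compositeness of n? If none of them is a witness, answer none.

none

n − 1 = 1722 = 2^1 · 861, so s = 1 and d = 861.
Base 556: x_0 = 556^861 mod 1723 = 1722. x_0 = 1722 ≡ −1, so 556 is not a witness.
Base 738: x_0 = 738^861 mod 1723 = 1722. x_0 = 1722 ≡ −1, so 738 is not a witness.
No listed base is a witness for 1723.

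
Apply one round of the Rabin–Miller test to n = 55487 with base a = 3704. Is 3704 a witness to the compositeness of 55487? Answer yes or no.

n − 1 = 55486 = 2^1 · 27743, so s = 1 and d = 27743.
Repeated squaring mod 55487: 3704^1 ≡ 3704, 3704^2 ≡ 14327, 3704^4 ≡ 16516, 3704^8 ≡ 4164, 3704^16 ≡ 26952, 3704^32 ≡ 29987, 3704^64 ≡ 53334, 3704^128 ≡ 29988, 3704^256 ≡ 2335, 3704^512 ≡ 14499, 3704^1024 ≡ 36245, 3704^2048 ≡ 45300, 3704^4096 ≡ 14279, 3704^8192 ≡ 30603, 3704^16384 ≡ 34023.
27743 = 16384 + 8192 + 2048 + 1024 + 64 + 16 + 8 + 4 + 2 + 1, so 3704^27743 ≡ 34023·30603·45300·36245·53334·26952·4164·16516·14327·3704 ≡ 1 (mod 55487).
x_0 = 3704^27743 mod 55487 = 1.
x_0 = 1, so 3704 is not a witness.

no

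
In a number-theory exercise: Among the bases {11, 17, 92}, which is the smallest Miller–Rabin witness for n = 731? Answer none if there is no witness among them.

n − 1 = 730 = 2^1 · 365, so s = 1 and d = 365.
Base 11: x_0 = 11^365 mod 731 = 398. x_0 ∉ {1, 730} and s = 1, so 11 is a Miller–Rabin witness and 731 is composite.
Base 17: x_0 = 17^365 mod 731 = 612. x_0 ∉ {1, 730} and s = 1, so 17 is a Miller–Rabin witness and 731 is composite.
Base 92: x_0 = 92^365 mod 731 = 380. x_0 ∉ {1, 730} and s = 1, so 92 is a Miller–Rabin witness and 731 is composite.
The smallest witness among the given bases is 11.

11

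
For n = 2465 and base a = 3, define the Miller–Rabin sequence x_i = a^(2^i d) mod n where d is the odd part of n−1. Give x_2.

1016

n − 1 = 2464 = 2^5 · 77, so s = 5 and d = 77.
x_0 = 3^77 mod 2465 = 2018.
x_1 = 2018^2 mod 2465 = 144.
x_2 = 144^2 mod 2465 = 1016.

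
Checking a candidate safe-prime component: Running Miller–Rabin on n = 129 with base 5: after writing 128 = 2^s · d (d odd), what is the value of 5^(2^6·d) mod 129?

n − 1 = 128 = 2^7 · 1, so s = 7 and d = 1.
x_0 = 5^1 mod 129 = 5.
x_1 = 5^2 mod 129 = 25.
x_2 = 25^2 mod 129 = 109.
x_3 = 109^2 mod 129 = 13.
x_4 = 13^2 mod 129 = 40.
x_5 = 40^2 mod 129 = 52.
x_6 = 52^2 mod 129 = 124.

124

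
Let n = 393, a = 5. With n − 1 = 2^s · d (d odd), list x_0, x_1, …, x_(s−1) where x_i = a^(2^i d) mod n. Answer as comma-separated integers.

n − 1 = 392 = 2^3 · 49, so s = 3 and d = 49.
x_0 = 5^49 mod 393 = 296.
x_1 = 296^2 mod 393 = 370.
x_2 = 370^2 mod 393 = 136.

296, 370, 136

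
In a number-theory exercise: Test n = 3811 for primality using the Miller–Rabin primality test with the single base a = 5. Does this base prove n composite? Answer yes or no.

n − 1 = 3810 = 2^1 · 1905, so s = 1 and d = 1905.
x_0 = 5^1905 mod 3811 = 230.
x_0 ∉ {1, 3810} and s = 1, so 5 is a Miller–Rabin witness and 3811 is composite.

yes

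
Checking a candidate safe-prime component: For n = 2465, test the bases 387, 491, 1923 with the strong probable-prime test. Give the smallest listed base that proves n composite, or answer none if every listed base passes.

n − 1 = 2464 = 2^5 · 77, so s = 5 and d = 77.
Base 387: x_0 = 387^77 mod 2465 = 302. x_0 is neither 1 nor 2464, so continue squaring. x_1 = 302^2 mod 2465 = 2464. x_1 ≡ −1, so 387 is not a witness.
Base 491: x_0 = 491^77 mod 2465 = 1056. x_0 is neither 1 nor 2464, so continue squaring. x_1 = 1056^2 mod 2465 = 956. x_2 = 956^2 mod 2465 = 1886. x_3 = 1886^2 mod 2465 = 1. x_3 = 1 but x_2 ≠ ±1, a nontrivial square root of 1 — 491 is a witness and 2465 is composite.
Base 1923: x_0 = 1923^77 mod 2465 = 1188. x_0 is neither 1 nor 2464, so continue squaring. x_1 = 1188^2 mod 2465 = 1364. x_2 = 1364^2 mod 2465 = 1886. x_3 = 1886^2 mod 2465 = 1. x_3 = 1 but x_2 ≠ ±1, a nontrivial square root of 1 — 1923 is a witness and 2465 is composite.
The smallest witness among the given bases is 491.

491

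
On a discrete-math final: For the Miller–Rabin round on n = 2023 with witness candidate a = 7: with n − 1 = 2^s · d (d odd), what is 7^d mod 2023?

1890

n − 1 = 2022 = 2^1 · 1011, so s = 1 and d = 1011.
7^1011 mod 2023 = 1890.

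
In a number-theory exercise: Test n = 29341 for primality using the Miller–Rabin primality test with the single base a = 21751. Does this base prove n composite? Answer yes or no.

n − 1 = 29340 = 2^2 · 7335, so s = 2 and d = 7335.
x_0 = 21751^7335 mod 29341 = 15361.
x_0 is neither 1 nor 29340, so continue squaring.
x_1 = 15361^2 mod 29341 = 29340.
x_1 ≡ −1, so 21751 is not a witness.

no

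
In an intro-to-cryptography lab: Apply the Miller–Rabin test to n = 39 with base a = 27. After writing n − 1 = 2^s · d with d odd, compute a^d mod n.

27

n − 1 = 38 = 2^1 · 19, so s = 1 and d = 19.
27^19 mod 39 = 27.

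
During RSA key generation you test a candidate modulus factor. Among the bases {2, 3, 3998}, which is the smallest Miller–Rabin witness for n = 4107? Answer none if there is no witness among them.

2

n − 1 = 4106 = 2^1 · 2053, so s = 1 and d = 2053.
Base 2: x_0 = 2^2053 mod 4107 = 113. x_0 ∉ {1, 4106} and s = 1, so 2 is a Miller–Rabin witness and 4107 is composite.
Base 3: x_0 = 3^2053 mod 4107 = 3000. x_0 ∉ {1, 4106} and s = 1, so 3 is a Miller–Rabin witness and 4107 is composite.
Base 3998: x_0 = 3998^2053 mod 4107 = 2222. x_0 ∉ {1, 4106} and s = 1, so 3998 is a Miller–Rabin witness and 4107 is composite.
The smallest witness among the given bases is 2.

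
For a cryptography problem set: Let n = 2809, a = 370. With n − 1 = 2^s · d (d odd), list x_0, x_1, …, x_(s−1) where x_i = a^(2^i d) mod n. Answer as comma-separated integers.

n − 1 = 2808 = 2^3 · 351, so s = 3 and d = 351.
x_0 = 370^351 mod 2809 = 1006.
x_1 = 1006^2 mod 2809 = 796.
x_2 = 796^2 mod 2809 = 1591.

1006, 796, 1591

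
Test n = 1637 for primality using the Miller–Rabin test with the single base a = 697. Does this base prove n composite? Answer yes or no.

no

n − 1 = 1636 = 2^2 · 409, so s = 2 and d = 409.
Repeated squaring mod 1637: 697^1 ≡ 697, 697^2 ≡ 1257, 697^4 ≡ 344, 697^8 ≡ 472, 697^16 ≡ 152, 697^32 ≡ 186, 697^64 ≡ 219, 697^128 ≡ 488, 697^256 ≡ 779.
409 = 256 + 128 + 16 + 8 + 1, so 697^409 ≡ 779·488·152·472·697 ≡ 1636 (mod 1637).
x_0 = 697^409 mod 1637 = 1636.
x_0 = 1636 ≡ −1, so 697 is not a witness.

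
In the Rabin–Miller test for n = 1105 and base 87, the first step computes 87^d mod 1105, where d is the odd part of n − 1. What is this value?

287

n − 1 = 1104 = 2^4 · 69, so s = 4 and d = 69.
Repeated squaring mod 1105: 87^1 ≡ 87, 87^2 ≡ 939, 87^4 ≡ 1036, 87^8 ≡ 341, 87^16 ≡ 256, 87^32 ≡ 341, 87^64 ≡ 256.
69 = 64 + 4 + 1, so 87^69 ≡ 256·1036·87 ≡ 287 (mod 1105).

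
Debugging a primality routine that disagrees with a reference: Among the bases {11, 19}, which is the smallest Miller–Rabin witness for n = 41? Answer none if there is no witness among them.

none

n − 1 = 40 = 2^3 · 5, so s = 3 and d = 5.
Base 11: x_0 = 11^5 mod 41 = 3. x_0 is neither 1 nor 40, so continue squaring. x_1 = 3^2 mod 41 = 9. x_2 = 9^2 mod 41 = 40. x_2 ≡ −1, so 11 is not a witness.
Base 19: x_0 = 19^5 mod 41 = 27. x_0 is neither 1 nor 40, so continue squaring. x_1 = 27^2 mod 41 = 32. x_2 = 32^2 mod 41 = 40. x_2 ≡ −1, so 19 is not a witness.
No listed base is a witness for 41.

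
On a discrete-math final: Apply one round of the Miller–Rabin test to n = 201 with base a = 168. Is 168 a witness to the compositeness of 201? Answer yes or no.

yes

n − 1 = 200 = 2^3 · 25, so s = 3 and d = 25.
Repeated squaring mod 201: 168^1 ≡ 168, 168^2 ≡ 84, 168^4 ≡ 21, 168^8 ≡ 39, 168^16 ≡ 114.
25 = 16 + 8 + 1, so 168^25 ≡ 114·39·168 ≡ 12 (mod 201).
x_0 = 168^25 mod 201 = 12.
x_0 is neither 1 nor 200, so continue squaring.
x_1 = 12^2 mod 201 = 144.
x_2 = 144^2 mod 201 = 33.
Reached i = s−1 = 2 without hitting −1: 168 is a Miller–Rabin witness and 201 is composite.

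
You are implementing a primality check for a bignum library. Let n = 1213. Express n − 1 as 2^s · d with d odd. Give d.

Halving: 1212 → 606 → 303; 303 is odd.
So 1212 = 2^2 · 303.

303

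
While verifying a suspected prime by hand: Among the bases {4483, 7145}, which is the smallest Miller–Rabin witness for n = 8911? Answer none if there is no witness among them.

n − 1 = 8910 = 2^1 · 4455, so s = 1 and d = 4455.
Base 4483: x_0 = 4483^4455 mod 8911 = 8910. x_0 = 8910 ≡ −1, so 4483 is not a witness.
Base 7145: x_0 = 7145^4455 mod 8911 = 2813. x_0 ∉ {1, 8910} and s = 1, so 7145 is a Miller–Rabin witness and 8911 is composite.
The smallest witness among the given bases is 7145.

7145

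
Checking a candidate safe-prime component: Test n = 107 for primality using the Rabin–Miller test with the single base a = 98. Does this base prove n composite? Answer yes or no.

no

n − 1 = 106 = 2^1 · 53, so s = 1 and d = 53.
Repeated squaring mod 107: 98^1 ≡ 98, 98^2 ≡ 81, 98^4 ≡ 34, 98^8 ≡ 86, 98^16 ≡ 13, 98^32 ≡ 62.
53 = 32 + 16 + 4 + 1, so 98^53 ≡ 62·13·34·98 ≡ 106 (mod 107).
x_0 = 98^53 mod 107 = 106.
x_0 = 106 ≡ −1, so 98 is not a witness.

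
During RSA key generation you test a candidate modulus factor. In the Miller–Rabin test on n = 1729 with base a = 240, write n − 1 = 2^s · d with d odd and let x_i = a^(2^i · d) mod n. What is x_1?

n − 1 = 1728 = 2^6 · 27, so s = 6 and d = 27.
Repeated squaring mod 1729: 240^1 ≡ 240, 240^2 ≡ 543, 240^4 ≡ 919, 240^8 ≡ 809, 240^16 ≡ 919.
27 = 16 + 8 + 2 + 1, so 240^27 ≡ 919·809·543·240 ≡ 645 (mod 1729).
x_0 = 645.
x_1 = 645^2 mod 1729 = 1065.

1065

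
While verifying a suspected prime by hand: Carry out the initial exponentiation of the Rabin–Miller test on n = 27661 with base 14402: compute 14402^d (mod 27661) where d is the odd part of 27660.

4118

n − 1 = 27660 = 2^2 · 6915, so s = 2 and d = 6915.
Repeated squaring mod 27661: 14402^1 ≡ 14402, 14402^2 ≡ 15426, 14402^4 ≡ 21554, 14402^8 ≡ 8421, 14402^16 ≡ 18098, 14402^32 ≡ 3703, 14402^64 ≡ 20014, 14402^128 ≡ 1255, 14402^256 ≡ 26009, 14402^512 ≡ 18326, 14402^1024 ≡ 10075, 14402^2048 ≡ 17416, 14402^4096 ≡ 14191.
6915 = 4096 + 2048 + 512 + 256 + 2 + 1, so 14402^6915 ≡ 14191·17416·18326·26009·15426·14402 ≡ 4118 (mod 27661).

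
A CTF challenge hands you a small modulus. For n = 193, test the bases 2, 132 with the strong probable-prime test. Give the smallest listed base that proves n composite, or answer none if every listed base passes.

none

n − 1 = 192 = 2^6 · 3, so s = 6 and d = 3.
Base 2: x_0 = 2^3 mod 193 = 8. x_0 is neither 1 nor 192, so continue squaring. x_1 = 8^2 mod 193 = 64. x_2 = 64^2 mod 193 = 43. x_3 = 43^2 mod 193 = 112. x_4 = 112^2 mod 193 = 192. x_4 ≡ −1, so 2 is not a witness.
Base 132: x_0 = 132^3 mod 193 = 180. x_0 is neither 1 nor 192, so continue squaring. x_1 = 180^2 mod 193 = 169. x_2 = 169^2 mod 193 = 190. x_3 = 190^2 mod 193 = 9. x_4 = 9^2 mod 193 = 81. x_5 = 81^2 mod 193 = 192. x_5 ≡ −1, so 132 is not a witness.
No listed base is a witness for 193.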